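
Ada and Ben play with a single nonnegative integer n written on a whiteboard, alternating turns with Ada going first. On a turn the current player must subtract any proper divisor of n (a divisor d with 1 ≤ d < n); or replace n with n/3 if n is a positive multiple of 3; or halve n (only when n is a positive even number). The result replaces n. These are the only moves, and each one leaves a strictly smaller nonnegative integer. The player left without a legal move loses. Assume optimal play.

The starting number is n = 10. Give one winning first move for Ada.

Move to 9.

Positions with no move are L. A position that does have a move is losing for the player to move precisely when every available move leads to a winning position for the opponent. Fill in the labels:
n=0: no move → L
n=1: no move → L
n=2: can move to 1, which is L ⇒ W
n=3: can move to 1, which is L ⇒ W
n=4: moves to 2(W), 3(W); every one is W ⇒ L
n=5: can move to 4, which is L ⇒ W
n=6: can move to 4, which is L ⇒ W
n=7: the only move is to 6(W), a W ⇒ L
n=8: can move to 4, which is L ⇒ W
n=9: moves to 3(W), 6(W), 8(W); every one is W ⇒ L
n=10: can move to 9, which is L ⇒ W
From 10, the L positions reachable in one move are: 9.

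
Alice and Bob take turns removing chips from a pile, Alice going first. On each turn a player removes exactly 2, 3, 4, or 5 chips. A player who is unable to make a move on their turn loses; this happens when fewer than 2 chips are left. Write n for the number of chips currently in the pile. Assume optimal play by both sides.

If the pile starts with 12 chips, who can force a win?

Alice wins.

Label each position W (a win for the player to move) or L (a loss). A position with no legal move is L; any other position is W exactly when some move reaches an L, and L when every move reaches a W.
n=0: no move → L
n=1: no move → L
n=2: →0(L), so W
n=3: →1(L), so W
n=4: →1(L), so W
n=5: →1(L), so W
n=6: →1(L), so W
n=7: →5(W), 4(W), 3(W), 2(W) — all W, so L
n=8: →6(W), 5(W), 4(W), 3(W) — all W, so L
n=9: →7(L), so W
n=10: →8(L), so W
n=11: →8(L), so W
n=12: →8(L), so W
From 12 Alice can remove 4, leaving 8, reaching an L position.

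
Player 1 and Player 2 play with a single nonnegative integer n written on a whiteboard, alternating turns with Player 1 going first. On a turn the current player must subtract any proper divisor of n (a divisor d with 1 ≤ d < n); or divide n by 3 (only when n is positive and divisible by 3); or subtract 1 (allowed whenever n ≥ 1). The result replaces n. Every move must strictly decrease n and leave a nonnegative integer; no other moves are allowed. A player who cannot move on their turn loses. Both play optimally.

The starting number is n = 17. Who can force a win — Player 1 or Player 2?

Player 1 wins.

Work bottom-up. With no move the player to move loses. Otherwise the position is W if at least one move leads to an L position for the opponent, and L if every move leads to a W.
n=0: no move → L
n=1: →0(L), so W
n=2: →1(W) only, which is W, so L
n=3: →2(L), so W
n=4: →2(L), so W
n=5: →4(W) only, which is W, so L
n=6: →2(L), so W
n=7: →6(W) only, which is W, so L
n=8: →7(L), so W
n=9: →3(W), 6(W), 8(W) — all W, so L
n=10: →5(L), so W
n=11: →10(W) only, which is W, so L
n=12: →9(L), so W
n=13: →12(W) only, which is W, so L
n=14: →7(L), so W
n=15: →5(L), so W
n=16: →8(W), 12(W), 14(W), 15(W) — all W, so L
n=17: →16(L), so W
From 17 Player 1 can move to 16, reaching an L position.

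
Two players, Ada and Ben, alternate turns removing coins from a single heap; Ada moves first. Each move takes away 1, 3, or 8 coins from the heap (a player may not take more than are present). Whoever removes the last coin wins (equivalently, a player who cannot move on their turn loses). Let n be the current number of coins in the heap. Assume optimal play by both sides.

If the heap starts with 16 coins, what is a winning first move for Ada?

Classify positions by backward induction: terminal positions (no move available) are L. From any other position, the mover wins iff some move reaches an L.
n=0: no move → L
n=1: →0(L), so W
n=2: →1(W) only, which is W, so L
n=3: →2(L), so W
n=4: →3(W), 1(W) — all W, so L
n=5: →4(L), so W
n=6: →5(W), 3(W) — all W, so L
n=7: →6(L), so W
n=8: →0(L), so W
n=9: →6(L), so W
n=10: →2(L), so W
n=11: →10(W), 8(W), 3(W) — all W, so L
n=12: →11(L), so W
n=13: →12(W), 10(W), 5(W) — all W, so L
n=14: →13(L), so W
n=15: →14(W), 12(W), 7(W) — all W, so L
n=16: →15(L), so W
From 16, the L positions reachable in one move are: 15, 13. Any move reaching one of these is winning.

Remove 1, leaving 15.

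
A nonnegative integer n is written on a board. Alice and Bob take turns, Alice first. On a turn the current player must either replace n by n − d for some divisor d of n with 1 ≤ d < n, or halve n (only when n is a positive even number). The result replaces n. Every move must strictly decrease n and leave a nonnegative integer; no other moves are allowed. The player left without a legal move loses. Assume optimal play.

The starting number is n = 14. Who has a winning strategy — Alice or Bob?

Alice wins.

Build the W/L table. Terminal = L. A non-terminal position is W if it has a move to some L; otherwise it is L.
n=0: no move → L
n=1: no move → L
n=2: W (go to 1, an L position)
n=3: L (sole option 2(W) is W)
n=4: W (go to 3, an L position)
n=5: L (sole option 4(W) is W)
n=6: W (go to 3, an L position)
n=7: L (sole option 6(W) is W)
n=8: W (go to 7, an L position)
n=9: L (options 6(W), 8(W) are all W)
n=10: W (go to 5, an L position)
n=11: L (sole option 10(W) is W)
n=12: W (go to 9, an L position)
n=13: L (sole option 12(W) is W)
n=14: W (go to 7, an L position)
From 14 Alice can move to 7, reaching an L position.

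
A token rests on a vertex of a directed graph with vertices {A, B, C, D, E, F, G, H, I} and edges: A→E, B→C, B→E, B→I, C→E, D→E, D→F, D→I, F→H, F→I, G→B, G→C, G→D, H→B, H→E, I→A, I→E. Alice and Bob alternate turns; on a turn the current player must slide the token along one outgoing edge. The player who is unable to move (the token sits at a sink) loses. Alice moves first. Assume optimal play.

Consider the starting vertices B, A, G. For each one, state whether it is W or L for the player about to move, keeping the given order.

B: W, A: W, G: L

Classify positions by backward induction: terminal positions (no move available) are L. From any other position, the mover wins iff some move reaches an L.
Every edge goes from a vertex to one that appears earlier in the order E, A, C, I, B, H, F, D, G, so processing vertices in that order labels each vertex after all of its successors.
E: no outgoing edge → L
A: reaches L-position E → W
C: reaches L-position E → W
I: reaches L-position E → W
B: reaches L-position E → W
H: reaches L-position E → W
F: only reaches H(W), I(W), all W → L
D: reaches L-position F → W
G: only reaches D(W), B(W), C(W), all W → L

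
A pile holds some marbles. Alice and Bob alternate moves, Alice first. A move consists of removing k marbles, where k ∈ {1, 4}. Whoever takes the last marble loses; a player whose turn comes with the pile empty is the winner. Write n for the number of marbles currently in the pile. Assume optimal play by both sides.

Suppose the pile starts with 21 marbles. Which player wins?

Label each position W (a win for the player to move) or L (a loss). A position with no legal move is W; any other position is W exactly when some move reaches an L, and L when every move reaches a W.
n=0: no move; the opponent has just taken the last marble and therefore loses → W
n=1: →0(W) only, which is W, so L
n=2: →1(L), so W
n=3: →2(W) only, which is W, so L
n=4: →3(L), so W
n=5: →1(L), so W
n=6: →5(W), 2(W) — all W, so L
n=7: →6(L), so W
n=8: →7(W), 4(W) — all W, so L
n=9: →8(L), so W
n=10: →6(L), so W
n=11: →10(W), 7(W) — all W, so L
n=12: →11(L), so W
n=13: →12(W), 9(W) — all W, so L
n=14: →13(L), so W
n=15: →11(L), so W
n=16: →15(W), 12(W) — all W, so L
n=17: →16(L), so W
n=18: →17(W), 14(W) — all W, so L
n=19: →18(L), so W
n=20: →16(L), so W
n=21: →20(W), 17(W) — all W, so L
Every move from 21 reaches a W position, so the mover loses.

Bob wins.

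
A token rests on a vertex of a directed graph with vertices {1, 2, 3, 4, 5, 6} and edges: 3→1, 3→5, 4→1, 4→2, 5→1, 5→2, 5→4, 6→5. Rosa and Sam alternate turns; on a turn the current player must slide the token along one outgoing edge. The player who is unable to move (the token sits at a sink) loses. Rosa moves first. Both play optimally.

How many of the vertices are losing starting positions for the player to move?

Use the standard recursion: the mover loses at a terminal position; elsewhere, the mover wins exactly when some move hands the opponent an L position.
Every edge goes from a vertex to one that appears earlier in the order 2, 1, 4, 5, 3, 6, so processing vertices in that order labels each vertex after all of its successors.
2: no outgoing edge → L
1: no outgoing edge → L
4: →1(L), so W
5: →1(L), so W
3: →1(L), so W
6: →5(W) only, which is W, so L
The L vertices are 1, 2, 6; that is 3 in all.

3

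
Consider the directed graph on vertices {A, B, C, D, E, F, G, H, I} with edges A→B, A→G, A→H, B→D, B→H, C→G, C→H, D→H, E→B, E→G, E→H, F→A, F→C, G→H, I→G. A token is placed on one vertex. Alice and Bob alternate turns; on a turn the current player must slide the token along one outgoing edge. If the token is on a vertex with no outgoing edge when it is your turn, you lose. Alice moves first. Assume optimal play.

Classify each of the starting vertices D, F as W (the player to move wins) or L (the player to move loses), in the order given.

D: W, F: L

Work bottom-up. With no move the player to move loses. Otherwise the position is W if at least one move leads to an L position for the opponent, and L if every move leads to a W.
Every edge goes from a vertex to one that appears earlier in the order H, G, I, D, B, C, E, A, F, so processing vertices in that order labels each vertex after all of its successors.
H: no outgoing edge → L
G: reaches L-position H → W
I: only reaches G(W), which is W → L
D: reaches L-position H → W
B: reaches L-position H → W
C: reaches L-position H → W
E: reaches L-position H → W
A: reaches L-position H → W
F: only reaches A(W), C(W), all W → L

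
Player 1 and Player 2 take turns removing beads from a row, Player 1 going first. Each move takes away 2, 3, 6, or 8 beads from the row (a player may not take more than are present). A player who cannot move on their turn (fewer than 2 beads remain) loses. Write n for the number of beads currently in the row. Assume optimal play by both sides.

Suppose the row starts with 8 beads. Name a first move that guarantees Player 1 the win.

Classify positions by backward induction: terminal positions (no move available) are L. From any other position, the mover wins iff some move reaches an L.
n=0: no move → L
n=1: no move → L
n=2: W (go to 0, an L position)
n=3: W (go to 1, an L position)
n=4: W (go to 1, an L position)
n=5: L (options 3(W), 2(W) are all W)
n=6: W (go to 0, an L position)
n=7: W (go to 5, an L position)
n=8: W (go to 5, an L position)
From 8, the L positions reachable in one move are: 5, 0. Any move reaching one of these is winning.

Remove 3, leaving 5.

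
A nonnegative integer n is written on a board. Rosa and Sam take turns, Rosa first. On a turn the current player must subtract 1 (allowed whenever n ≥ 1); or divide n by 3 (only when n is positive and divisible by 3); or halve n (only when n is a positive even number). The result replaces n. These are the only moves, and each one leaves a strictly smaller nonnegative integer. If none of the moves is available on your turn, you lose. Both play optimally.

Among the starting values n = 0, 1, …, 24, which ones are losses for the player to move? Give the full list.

Build the W/L table. Terminal = L. A non-terminal position is W if it has a move to some L; otherwise it is L.
n=0: no move → L
n=1: can move to 0, which is L ⇒ W
n=2: the only move is to 1(W), a W ⇒ L
n=3: can move to 2, which is L ⇒ W
n=4: can move to 2, which is L ⇒ W
n=5: the only move is to 4(W), a W ⇒ L
n=6: can move to 2, which is L ⇒ W
n=7: the only move is to 6(W), a W ⇒ L
n=8: can move to 7, which is L ⇒ W
n=9: moves to 3(W), 8(W); every one is W ⇒ L
n=10: can move to 5, which is L ⇒ W
n=11: the only move is to 10(W), a W ⇒ L
n=12: can move to 11, which is L ⇒ W
n=13: the only move is to 12(W), a W ⇒ L
n=14: can move to 7, which is L ⇒ W
n=15: can move to 5, which is L ⇒ W
n=16: moves to 8(W), 15(W); every one is W ⇒ L
n=17: can move to 16, which is L ⇒ W
n=18: can move to 9, which is L ⇒ W
n=19: the only move is to 18(W), a W ⇒ L
n=20: can move to 19, which is L ⇒ W
n=21: can move to 7, which is L ⇒ W
n=22: can move to 11, which is L ⇒ W
n=23: the only move is to 22(W), a W ⇒ L
n=24: can move to 23, which is L ⇒ W
The losing starting values of n are exactly the entries labelled L in this table (10 of them).

0, 2, 5, 7, 9, 11, 13, 16, 19, 23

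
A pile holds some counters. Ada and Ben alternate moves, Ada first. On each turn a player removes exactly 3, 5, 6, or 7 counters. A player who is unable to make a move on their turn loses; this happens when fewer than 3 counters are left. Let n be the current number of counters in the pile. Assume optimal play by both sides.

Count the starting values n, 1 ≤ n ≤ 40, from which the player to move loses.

12

Compute win/loss labels from the base case upward. A position with no move is L. Any other position is W if it can reach an L in one move, else L.
n=0: no move → L
n=1: no move → L
n=2: no move → L
n=3: can move to 0, which is L ⇒ W
n=4: can move to 1, which is L ⇒ W
n=5: can move to 2, which is L ⇒ W
n=6: can move to 1, which is L ⇒ W
n=7: can move to 2, which is L ⇒ W
n=8: can move to 2, which is L ⇒ W
n=9: can move to 2, which is L ⇒ W
n=10: moves to 7(W), 5(W), 4(W), 3(W); every one is W ⇒ L
n=11: moves to 8(W), 6(W), 5(W), 4(W); every one is W ⇒ L
n=12: moves to 9(W), 7(W), 6(W), 5(W); every one is W ⇒ L
n=13: can move to 10, which is L ⇒ W
n=14: can move to 11, which is L ⇒ W
n=15: can move to 12, which is L ⇒ W
n=16: can move to 11, which is L ⇒ W
n=17: can move to 12, which is L ⇒ W
n=18: can move to 12, which is L ⇒ W
n=19: can move to 12, which is L ⇒ W
n=20: moves to 17(W), 15(W), 14(W), 13(W); every one is W ⇒ L
n=21: moves to 18(W), 16(W), 15(W), 14(W); every one is W ⇒ L
n=22: moves to 19(W), 17(W), 16(W), 15(W); every one is W ⇒ L
n=23: can move to 20, which is L ⇒ W
n=24: can move to 21, which is L ⇒ W
n=25: can move to 22, which is L ⇒ W
n=26: can move to 21, which is L ⇒ W
n=27: can move to 22, which is L ⇒ W
n=28: can move to 22, which is L ⇒ W
n=29: can move to 22, which is L ⇒ W
n=30: moves to 27(W), 25(W), 24(W), 23(W); every one is W ⇒ L
n=31: moves to 28(W), 26(W), 25(W), 24(W); every one is W ⇒ L
n=32: moves to 29(W), 27(W), 26(W), 25(W); every one is W ⇒ L
n=33: can move to 30, which is L ⇒ W
n=34: can move to 31, which is L ⇒ W
n=35: can move to 32, which is L ⇒ W
n=36: can move to 31, which is L ⇒ W
n=37: can move to 32, which is L ⇒ W
n=38: can move to 32, which is L ⇒ W
n=39: can move to 32, which is L ⇒ W
n=40: moves to 37(W), 35(W), 34(W), 33(W); every one is W ⇒ L
L entries with 1 ≤ n ≤ 40 (n=0 is outside the asked range and is not counted): n = 1, 2, 10, 11, 12, 20, 21, 22, 30, 31, 32, 40; that makes 12.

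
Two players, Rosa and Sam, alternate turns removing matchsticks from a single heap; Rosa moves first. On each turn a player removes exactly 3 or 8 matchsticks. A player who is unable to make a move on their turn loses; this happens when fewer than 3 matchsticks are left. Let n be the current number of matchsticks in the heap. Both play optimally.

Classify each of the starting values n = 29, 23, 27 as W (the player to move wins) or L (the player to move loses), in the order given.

29: L, 23: L, 27: W

Label each position W (a win for the player to move) or L (a loss). A position with no legal move is L; any other position is W exactly when some move reaches an L, and L when every move reaches a W.
n=0: no move → L
n=1: no move → L
n=2: no move → L
n=3: can move to 0, which is L ⇒ W
n=4: can move to 1, which is L ⇒ W
n=5: can move to 2, which is L ⇒ W
n=6: the only move is to 3(W), a W ⇒ L
n=7: the only move is to 4(W), a W ⇒ L
n=8: can move to 0, which is L ⇒ W
n=9: can move to 6, which is L ⇒ W
n=10: can move to 7, which is L ⇒ W
n=11: moves to 8(W), 3(W); every one is W ⇒ L
n=12: moves to 9(W), 4(W); every one is W ⇒ L
n=13: moves to 10(W), 5(W); every one is W ⇒ L
n=14: can move to 11, which is L ⇒ W
n=15: can move to 12, which is L ⇒ W
n=16: can move to 13, which is L ⇒ W
n=17: moves to 14(W), 9(W); every one is W ⇒ L
n=18: moves to 15(W), 10(W); every one is W ⇒ L
n=19: can move to 11, which is L ⇒ W
n=20: can move to 17, which is L ⇒ W
n=21: can move to 18, which is L ⇒ W
n=22: moves to 19(W), 14(W); every one is W ⇒ L
n=23: moves to 20(W), 15(W); every one is W ⇒ L
n=24: moves to 21(W), 16(W); every one is W ⇒ L
n=25: can move to 22, which is L ⇒ W
n=26: can move to 23, which is L ⇒ W
n=27: can move to 24, which is L ⇒ W
n=28: moves to 25(W), 20(W); every one is W ⇒ L
n=29: moves to 26(W), 21(W); every one is W ⇒ L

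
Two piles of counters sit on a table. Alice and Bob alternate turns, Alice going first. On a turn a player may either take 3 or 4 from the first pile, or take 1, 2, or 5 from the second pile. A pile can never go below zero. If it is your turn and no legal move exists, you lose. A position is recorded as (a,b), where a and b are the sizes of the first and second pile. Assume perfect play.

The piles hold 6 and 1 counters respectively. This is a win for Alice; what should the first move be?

Move to (3,1).

Build the W/L table. Terminal = L. A non-terminal position is W if it has a move to some L; otherwise it is L.
No move ever increases a pile, so every position that can arise here has a ≤ 6 and b ≤ 1; it is enough to label the cells with 0 ≤ a ≤ 6 and 0 ≤ b ≤ 1.
Every move lowers a or b (never raises either), so fill the grid row by row in increasing a, and left to right within a row: each cell's successors are then already labelled.
      b=0  b=1
a=0:    L    W
a=1:    L    W
a=2:    L    W
a=3:    W    L
a=4:    W    L
a=5:    W    L
a=6:    W    W
Cells with no legal move (terminal, hence L): (0,0), (1,0), (2,0).
The remaining L cells, each justified by listing all of its moves:
(3,1): →(0,1)(W), (3,0)(W) — all W, so L
(4,1): →(1,1)(W), (0,1)(W), (4,0)(W) — all W, so L
(5,1): →(2,1)(W), (1,1)(W), (5,0)(W) — all W, so L
Every other cell has at least one move into one of the L cells above, so it is W.
From (6,1), the L positions reachable in one move are: (3,1).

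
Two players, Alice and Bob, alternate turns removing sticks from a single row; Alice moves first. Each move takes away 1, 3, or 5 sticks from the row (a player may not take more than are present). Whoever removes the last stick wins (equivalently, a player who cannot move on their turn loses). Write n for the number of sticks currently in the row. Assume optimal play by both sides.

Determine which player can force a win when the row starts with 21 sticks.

Label each position W (a win for the player to move) or L (a loss). A position with no legal move is L; any other position is W exactly when some move reaches an L, and L when every move reaches a W.
n=0: no move → L
n=1: reaches L-position 0 → W
n=2: only reaches 1(W), which is W → L
n=3: reaches L-position 2 → W
n=4: only reaches 3(W), 1(W), all W → L
n=5: reaches L-position 4 → W
n=6: only reaches 5(W), 3(W), 1(W), all W → L
n=7: reaches L-position 6 → W
n=8: only reaches 7(W), 5(W), 3(W), all W → L
n=9: reaches L-position 8 → W
n=10: only reaches 9(W), 7(W), 5(W), all W → L
n=11: reaches L-position 10 → W
n=12: only reaches 11(W), 9(W), 7(W), all W → L
n=13: reaches L-position 12 → W
n=14: only reaches 13(W), 11(W), 9(W), all W → L
n=15: reaches L-position 14 → W
n=16: only reaches 15(W), 13(W), 11(W), all W → L
n=17: reaches L-position 16 → W
n=18: only reaches 17(W), 15(W), 13(W), all W → L
n=19: reaches L-position 18 → W
n=20: only reaches 19(W), 17(W), 15(W), all W → L
n=21: reaches L-position 20 → W
The starting position 21 is W: Alice should remove 1, leaving 20, handing over an L position.

Alice wins.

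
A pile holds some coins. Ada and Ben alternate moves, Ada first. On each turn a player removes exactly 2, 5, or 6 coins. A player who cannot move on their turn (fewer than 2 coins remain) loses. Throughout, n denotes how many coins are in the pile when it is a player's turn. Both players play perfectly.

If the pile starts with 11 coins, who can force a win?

Ben wins.

Label each position W (a win for the player to move) or L (a loss). A position with no legal move is L; any other position is W exactly when some move reaches an L, and L when every move reaches a W.
n=0: no move → L
n=1: no move → L
n=2: W (go to 0, an L position)
n=3: W (go to 1, an L position)
n=4: L (sole option 2(W) is W)
n=5: W (go to 0, an L position)
n=6: W (go to 4, an L position)
n=7: W (go to 1, an L position)
n=8: L (options 6(W), 3(W), 2(W) are all W)
n=9: W (go to 4, an L position)
n=10: W (go to 8, an L position)
n=11: L (options 9(W), 6(W), 5(W) are all W)
Every move from 11 reaches a W position, so the mover loses.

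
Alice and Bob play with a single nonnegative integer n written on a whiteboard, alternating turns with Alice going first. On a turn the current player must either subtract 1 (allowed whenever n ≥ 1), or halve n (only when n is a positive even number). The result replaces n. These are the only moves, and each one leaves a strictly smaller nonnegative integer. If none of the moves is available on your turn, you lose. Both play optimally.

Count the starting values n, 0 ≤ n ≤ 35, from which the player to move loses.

18

Positions with no move are L. A position that does have a move is losing for the player to move precisely when every available move leads to a winning position for the opponent. Fill in the labels:
n=0: no move → L
n=1: W (go to 0, an L position)
n=2: L (sole option 1(W) is W)
n=3: W (go to 2, an L position)
n=4: W (go to 2, an L position)
n=5: L (sole option 4(W) is W)
n=6: W (go to 5, an L position)
n=7: L (sole option 6(W) is W)
n=8: W (go to 7, an L position)
n=9: L (sole option 8(W) is W)
n=10: W (go to 5, an L position)
n=11: L (sole option 10(W) is W)
n=12: W (go to 11, an L position)
n=13: L (sole option 12(W) is W)
n=14: W (go to 7, an L position)
n=15: L (sole option 14(W) is W)
n=16: W (go to 15, an L position)
n=17: L (sole option 16(W) is W)
n=18: W (go to 9, an L position)
n=19: L (sole option 18(W) is W)
n=20: W (go to 19, an L position)
n=21: L (sole option 20(W) is W)
n=22: W (go to 11, an L position)
n=23: L (sole option 22(W) is W)
n=24: W (go to 23, an L position)
n=25: L (sole option 24(W) is W)
n=26: W (go to 13, an L position)
n=27: L (sole option 26(W) is W)
n=28: W (go to 27, an L position)
n=29: L (sole option 28(W) is W)
n=30: W (go to 15, an L position)
n=31: L (sole option 30(W) is W)
n=32: W (go to 31, an L position)
n=33: L (sole option 32(W) is W)
n=34: W (go to 17, an L position)
n=35: L (sole option 34(W) is W)
L entries with 0 ≤ n ≤ 35: n = 0, 2, 5, 7, 9, 11, 13, 15, 17, 19, 21, 23, 25, 27, 29, 31, 33, 35; that makes 18.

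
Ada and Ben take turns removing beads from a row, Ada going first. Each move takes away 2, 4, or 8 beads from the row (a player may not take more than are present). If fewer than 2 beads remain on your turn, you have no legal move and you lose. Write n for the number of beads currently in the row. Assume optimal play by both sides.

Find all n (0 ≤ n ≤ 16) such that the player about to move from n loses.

0, 1, 6, 7, 12, 13

Label each position W (a win for the player to move) or L (a loss). A position with no legal move is L; any other position is W exactly when some move reaches an L, and L when every move reaches a W.
n=0: no move → L
n=1: no move → L
n=2: reaches L-position 0 → W
n=3: reaches L-position 1 → W
n=4: reaches L-position 0 → W
n=5: reaches L-position 1 → W
n=6: only reaches 4(W), 2(W), all W → L
n=7: only reaches 5(W), 3(W), all W → L
n=8: reaches L-position 6 → W
n=9: reaches L-position 7 → W
n=10: reaches L-position 6 → W
n=11: reaches L-position 7 → W
n=12: only reaches 10(W), 8(W), 4(W), all W → L
n=13: only reaches 11(W), 9(W), 5(W), all W → L
n=14: reaches L-position 12 → W
n=15: reaches L-position 13 → W
n=16: reaches L-position 12 → W
Reading off the rows marked L gives the requested list; there are 6 such values of n.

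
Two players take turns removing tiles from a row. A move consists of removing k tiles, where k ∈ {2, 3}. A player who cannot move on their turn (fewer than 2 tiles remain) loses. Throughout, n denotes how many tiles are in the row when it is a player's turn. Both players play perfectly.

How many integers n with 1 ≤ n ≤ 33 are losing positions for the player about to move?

Positions with no move are L. A position that does have a move is losing for the player to move precisely when every available move leads to a winning position for the opponent. Fill in the labels:
n=0: no move → L
n=1: no move → L
n=2: W (go to 0, an L position)
n=3: W (go to 1, an L position)
n=4: W (go to 1, an L position)
n=5: L (options 3(W), 2(W) are all W)
n=6: L (options 4(W), 3(W) are all W)
n=7: W (go to 5, an L position)
n=8: W (go to 6, an L position)
n=9: W (go to 6, an L position)
n=10: L (options 8(W), 7(W) are all W)
n=11: L (options 9(W), 8(W) are all W)
n=12: W (go to 10, an L position)
n=13: W (go to 11, an L position)
n=14: W (go to 11, an L position)
n=15: L (options 13(W), 12(W) are all W)
n=16: L (options 14(W), 13(W) are all W)
n=17: W (go to 15, an L position)
n=18: W (go to 16, an L position)
n=19: W (go to 16, an L position)
n=20: L (options 18(W), 17(W) are all W)
n=21: L (options 19(W), 18(W) are all W)
n=22: W (go to 20, an L position)
n=23: W (go to 21, an L position)
n=24: W (go to 21, an L position)
n=25: L (options 23(W), 22(W) are all W)
n=26: L (options 24(W), 23(W) are all W)
n=27: W (go to 25, an L position)
n=28: W (go to 26, an L position)
n=29: W (go to 26, an L position)
n=30: L (options 28(W), 27(W) are all W)
n=31: L (options 29(W), 28(W) are all W)
n=32: W (go to 30, an L position)
n=33: W (go to 31, an L position)
L entries with 1 ≤ n ≤ 33 (n=0 is outside the asked range and is not counted): n = 1, 5, 6, 10, 11, 15, 16, 20, 21, 25, 26, 30, 31; that makes 13.

13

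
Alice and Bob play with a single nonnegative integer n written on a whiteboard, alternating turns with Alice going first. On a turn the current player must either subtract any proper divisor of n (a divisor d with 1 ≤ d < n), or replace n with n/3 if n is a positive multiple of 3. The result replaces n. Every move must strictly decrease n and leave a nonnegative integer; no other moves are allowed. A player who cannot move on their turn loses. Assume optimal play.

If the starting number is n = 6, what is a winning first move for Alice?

Use the standard recursion: the mover loses at a terminal position; elsewhere, the mover wins exactly when some move hands the opponent an L position.
n=0: no move → L
n=1: no move → L
n=2: can move to 1, which is L ⇒ W
n=3: can move to 1, which is L ⇒ W
n=4: moves to 2(W), 3(W); every one is W ⇒ L
n=5: can move to 4, which is L ⇒ W
n=6: can move to 4, which is L ⇒ W
From 6, the L positions reachable in one move are: 4.

Move to 4.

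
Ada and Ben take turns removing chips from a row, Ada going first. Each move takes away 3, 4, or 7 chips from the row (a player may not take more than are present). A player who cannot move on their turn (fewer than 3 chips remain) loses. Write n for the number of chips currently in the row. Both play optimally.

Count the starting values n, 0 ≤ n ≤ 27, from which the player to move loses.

Build the W/L table. Terminal = L. A non-terminal position is W if it has a move to some L; otherwise it is L.
n=0: no move → L
n=1: no move → L
n=2: no move → L
n=3: reaches L-position 0 → W
n=4: reaches L-position 1 → W
n=5: reaches L-position 2 → W
n=6: reaches L-position 2 → W
n=7: reaches L-position 0 → W
n=8: reaches L-position 1 → W
n=9: reaches L-position 2 → W
n=10: only reaches 7(W), 6(W), 3(W), all W → L
n=11: only reaches 8(W), 7(W), 4(W), all W → L
n=12: only reaches 9(W), 8(W), 5(W), all W → L
n=13: reaches L-position 10 → W
n=14: reaches L-position 11 → W
n=15: reaches L-position 12 → W
n=16: reaches L-position 12 → W
n=17: reaches L-position 10 → W
n=18: reaches L-position 11 → W
n=19: reaches L-position 12 → W
n=20: only reaches 17(W), 16(W), 13(W), all W → L
n=21: only reaches 18(W), 17(W), 14(W), all W → L
n=22: only reaches 19(W), 18(W), 15(W), all W → L
n=23: reaches L-position 20 → W
n=24: reaches L-position 21 → W
n=25: reaches L-position 22 → W
n=26: reaches L-position 22 → W
n=27: reaches L-position 20 → W
L entries with 0 ≤ n ≤ 27: n = 0, 1, 2, 10, 11, 12, 20, 21, 22; that makes 9.

9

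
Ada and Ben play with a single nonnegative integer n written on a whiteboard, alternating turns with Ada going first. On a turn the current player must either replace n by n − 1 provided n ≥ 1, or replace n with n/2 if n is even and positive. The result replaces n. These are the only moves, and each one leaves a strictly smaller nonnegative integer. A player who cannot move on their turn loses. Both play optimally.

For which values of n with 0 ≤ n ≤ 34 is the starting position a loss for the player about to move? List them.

Build the W/L table. Terminal = L. A non-terminal position is W if it has a move to some L; otherwise it is L.
n=0: no move → L
n=1: W (go to 0, an L position)
n=2: L (sole option 1(W) is W)
n=3: W (go to 2, an L position)
n=4: W (go to 2, an L position)
n=5: L (sole option 4(W) is W)
n=6: W (go to 5, an L position)
n=7: L (sole option 6(W) is W)
n=8: W (go to 7, an L position)
n=9: L (sole option 8(W) is W)
n=10: W (go to 5, an L position)
n=11: L (sole option 10(W) is W)
n=12: W (go to 11, an L position)
n=13: L (sole option 12(W) is W)
n=14: W (go to 7, an L position)
n=15: L (sole option 14(W) is W)
n=16: W (go to 15, an L position)
n=17: L (sole option 16(W) is W)
n=18: W (go to 9, an L position)
n=19: L (sole option 18(W) is W)
n=20: W (go to 19, an L position)
n=21: L (sole option 20(W) is W)
n=22: W (go to 11, an L position)
n=23: L (sole option 22(W) is W)
n=24: W (go to 23, an L position)
n=25: L (sole option 24(W) is W)
n=26: W (go to 13, an L position)
n=27: L (sole option 26(W) is W)
n=28: W (go to 27, an L position)
n=29: L (sole option 28(W) is W)
n=30: W (go to 15, an L position)
n=31: L (sole option 30(W) is W)
n=32: W (go to 31, an L position)
n=33: L (sole option 32(W) is W)
n=34: W (go to 17, an L position)
Reading off the rows marked L gives the requested list; there are 17 such values of n.

0, 2, 5, 7, 9, 11, 13, 15, 17, 19, 21, 23, 25, 27, 29, 31, 33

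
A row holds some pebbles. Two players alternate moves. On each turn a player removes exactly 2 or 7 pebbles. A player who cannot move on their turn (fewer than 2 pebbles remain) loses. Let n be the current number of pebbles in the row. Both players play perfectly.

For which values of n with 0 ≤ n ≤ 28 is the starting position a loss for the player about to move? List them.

Classify positions by backward induction: terminal positions (no move available) are L. From any other position, the mover wins iff some move reaches an L.
n=0: no move → L
n=1: no move → L
n=2: can move to 0, which is L ⇒ W
n=3: can move to 1, which is L ⇒ W
n=4: the only move is to 2(W), a W ⇒ L
n=5: the only move is to 3(W), a W ⇒ L
n=6: can move to 4, which is L ⇒ W
n=7: can move to 5, which is L ⇒ W
n=8: can move to 1, which is L ⇒ W
n=9: moves to 7(W), 2(W); every one is W ⇒ L
n=10: moves to 8(W), 3(W); every one is W ⇒ L
n=11: can move to 9, which is L ⇒ W
n=12: can move to 10, which is L ⇒ W
n=13: moves to 11(W), 6(W); every one is W ⇒ L
n=14: moves to 12(W), 7(W); every one is W ⇒ L
n=15: can move to 13, which is L ⇒ W
n=16: can move to 14, which is L ⇒ W
n=17: can move to 10, which is L ⇒ W
n=18: moves to 16(W), 11(W); every one is W ⇒ L
n=19: moves to 17(W), 12(W); every one is W ⇒ L
n=20: can move to 18, which is L ⇒ W
n=21: can move to 19, which is L ⇒ W
n=22: moves to 20(W), 15(W); every one is W ⇒ L
n=23: moves to 21(W), 16(W); every one is W ⇒ L
n=24: can move to 22, which is L ⇒ W
n=25: can move to 23, which is L ⇒ W
n=26: can move to 19, which is L ⇒ W
n=27: moves to 25(W), 20(W); every one is W ⇒ L
n=28: moves to 26(W), 21(W); every one is W ⇒ L
The losing starting values of n are exactly the entries labelled L in this table (14 of them).

0, 1, 4, 5, 9, 10, 13, 14, 18, 19, 22, 23, 27, 28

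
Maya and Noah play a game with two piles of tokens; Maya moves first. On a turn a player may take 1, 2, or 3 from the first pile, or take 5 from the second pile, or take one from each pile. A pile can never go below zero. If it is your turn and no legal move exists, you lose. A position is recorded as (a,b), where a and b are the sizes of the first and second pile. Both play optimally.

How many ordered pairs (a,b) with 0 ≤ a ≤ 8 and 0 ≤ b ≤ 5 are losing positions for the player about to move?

Label each position W (a win for the player to move) or L (a loss). A position with no legal move is L; any other position is W exactly when some move reaches an L, and L when every move reaches a W.
Every move lowers a or b (never raises either), so fill the grid row by row in increasing a, and left to right within a row: each cell's successors are then already labelled.
      b=0  b=1  b=2  b=3  b=4  b=5
a=0:    L    L    L    L    L    W
a=1:    W    W    W    W    W    W
a=2:    W    W    W    W    W    L
a=3:    W    W    W    W    W    W
a=4:    L    L    L    L    L    W
a=5:    W    W    W    W    W    W
a=6:    W    W    W    W    W    L
a=7:    W    W    W    W    W    W
a=8:    L    L    L    L    L    W
Cells with no legal move (terminal, hence L): (0,0), (0,1), (0,2), (0,3), (0,4).
The remaining L cells, each justified by listing all of its moves:
(2,5): moves to (1,5)(W), (0,5)(W), (2,0)(W), (1,4)(W); every one is W ⇒ L
(4,0): moves to (3,0)(W), (2,0)(W), (1,0)(W); every one is W ⇒ L
(4,1): moves to (3,1)(W), (2,1)(W), (1,1)(W), (3,0)(W); every one is W ⇒ L
(4,2): moves to (3,2)(W), (2,2)(W), (1,2)(W), (3,1)(W); every one is W ⇒ L
(4,3): moves to (3,3)(W), (2,3)(W), (1,3)(W), (3,2)(W); every one is W ⇒ L
(4,4): moves to (3,4)(W), (2,4)(W), (1,4)(W), (3,3)(W); every one is W ⇒ L
(6,5): moves to (5,5)(W), (4,5)(W), (3,5)(W), (6,0)(W), (5,4)(W); every one is W ⇒ L
(8,0): moves to (7,0)(W), (6,0)(W), (5,0)(W); every one is W ⇒ L
(8,1): moves to (7,1)(W), (6,1)(W), (5,1)(W), (7,0)(W); every one is W ⇒ L
(8,2): moves to (7,2)(W), (6,2)(W), (5,2)(W), (7,1)(W); every one is W ⇒ L
(8,3): moves to (7,3)(W), (6,3)(W), (5,3)(W), (7,2)(W); every one is W ⇒ L
(8,4): moves to (7,4)(W), (6,4)(W), (5,4)(W), (7,3)(W); every one is W ⇒ L
Every other cell has at least one move into one of the L cells above, so it is W.
L cells per row: a=0: 5, a=1: 0, a=2: 1, a=3: 0, a=4: 5, a=5: 0, a=6: 1, a=7: 0, a=8: 5; total 17.

17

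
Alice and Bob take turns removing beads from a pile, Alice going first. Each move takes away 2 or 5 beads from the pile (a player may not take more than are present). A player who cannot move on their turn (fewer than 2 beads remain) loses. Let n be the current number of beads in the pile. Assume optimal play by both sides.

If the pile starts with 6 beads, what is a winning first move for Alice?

Label each position W (a win for the player to move) or L (a loss). A position with no legal move is L; any other position is W exactly when some move reaches an L, and L when every move reaches a W.
n=0: no move → L
n=1: no move → L
n=2: reaches L-position 0 → W
n=3: reaches L-position 1 → W
n=4: only reaches 2(W), which is W → L
n=5: reaches L-position 0 → W
n=6: reaches L-position 4 → W
From 6, the L positions reachable in one move are: 4, 1. Any move reaching one of these is winning.

Remove 2, leaving 4.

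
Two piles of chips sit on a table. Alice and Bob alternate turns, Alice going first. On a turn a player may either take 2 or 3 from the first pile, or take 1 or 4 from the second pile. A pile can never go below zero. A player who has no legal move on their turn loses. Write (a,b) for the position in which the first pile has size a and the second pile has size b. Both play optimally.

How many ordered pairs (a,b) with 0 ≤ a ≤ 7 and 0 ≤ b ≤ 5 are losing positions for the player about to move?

19

Use the standard recursion: the mover loses at a terminal position; elsewhere, the mover wins exactly when some move hands the opponent an L position.
Every move lowers a or b (never raises either), so fill the grid row by row in increasing a, and left to right within a row: each cell's successors are then already labelled.
      b=0  b=1  b=2  b=3  b=4  b=5
a=0:    L    W    L    W    W    L
a=1:    L    W    L    W    W    L
a=2:    W    L    W    L    W    W
a=3:    W    L    W    L    W    W
a=4:    W    W    W    W    L    W
a=5:    L    W    L    W    W    L
a=6:    L    W    L    W    W    L
a=7:    W    L    W    L    W    W
Cells with no legal move (terminal, hence L): (0,0), (1,0).
The remaining L cells, each justified by listing all of its moves:
(0,2): the only move is to (0,1)(W), a W ⇒ L
(0,5): moves to (0,4)(W), (0,1)(W); every one is W ⇒ L
(1,2): the only move is to (1,1)(W), a W ⇒ L
(1,5): moves to (1,4)(W), (1,1)(W); every one is W ⇒ L
(2,1): moves to (0,1)(W), (2,0)(W); every one is W ⇒ L
(2,3): moves to (0,3)(W), (2,2)(W); every one is W ⇒ L
(3,1): moves to (1,1)(W), (0,1)(W), (3,0)(W); every one is W ⇒ L
(3,3): moves to (1,3)(W), (0,3)(W), (3,2)(W); every one is W ⇒ L
(4,4): moves to (2,4)(W), (1,4)(W), (4,3)(W), (4,0)(W); every one is W ⇒ L
(5,0): moves to (3,0)(W), (2,0)(W); every one is W ⇒ L
(5,2): moves to (3,2)(W), (2,2)(W), (5,1)(W); every one is W ⇒ L
(5,5): moves to (3,5)(W), (2,5)(W), (5,4)(W), (5,1)(W); every one is W ⇒ L
(6,0): moves to (4,0)(W), (3,0)(W); every one is W ⇒ L
(6,2): moves to (4,2)(W), (3,2)(W), (6,1)(W); every one is W ⇒ L
(6,5): moves to (4,5)(W), (3,5)(W), (6,4)(W), (6,1)(W); every one is W ⇒ L
(7,1): moves to (5,1)(W), (4,1)(W), (7,0)(W); every one is W ⇒ L
(7,3): moves to (5,3)(W), (4,3)(W), (7,2)(W); every one is W ⇒ L
Every other cell has at least one move into one of the L cells above, so it is W.
L cells per row: a=0: 3, a=1: 3, a=2: 2, a=3: 2, a=4: 1, a=5: 3, a=6: 3, a=7: 2; total 19.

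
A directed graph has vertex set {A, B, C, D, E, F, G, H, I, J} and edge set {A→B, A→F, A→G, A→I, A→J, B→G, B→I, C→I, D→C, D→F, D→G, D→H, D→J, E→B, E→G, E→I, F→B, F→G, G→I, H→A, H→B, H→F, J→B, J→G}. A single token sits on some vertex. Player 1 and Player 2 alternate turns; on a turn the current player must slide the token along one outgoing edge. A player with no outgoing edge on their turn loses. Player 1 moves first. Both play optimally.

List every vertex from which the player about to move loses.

Classify positions by backward induction: terminal positions (no move available) are L. From any other position, the mover wins iff some move reaches an L.
Every edge goes from a vertex to one that appears earlier in the order I, G, B, C, F, J, A, H, D, E, so processing vertices in that order labels each vertex after all of its successors.
I: no outgoing edge → L
G: reaches L-position I → W
B: reaches L-position I → W
C: reaches L-position I → W
F: only reaches B(W), G(W), all W → L
J: only reaches B(W), G(W), all W → L
A: reaches L-position J → W
H: reaches L-position F → W
D: reaches L-position J → W
E: reaches L-position I → W
The losing starting vertices are exactly the entries labelled L in this table (3 of them).

F, I, J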